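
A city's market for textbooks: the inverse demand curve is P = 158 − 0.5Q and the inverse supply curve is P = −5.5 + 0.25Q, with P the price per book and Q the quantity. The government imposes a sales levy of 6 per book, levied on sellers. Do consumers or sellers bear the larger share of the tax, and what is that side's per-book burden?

Consumers bear the larger share: 4 per book.

Rewrite in direct form: Qd = 316 − 2P and Qs = 4P + 22.
Before the tax: set 316 − 2P = 4P + 22 → P* = 49, Q* = 218.
With the tax collected from sellers, supply shifts: Qs = 4(P − 6) + 22.
Solving gives Q = 210 with consumers paying 53 and sellers receiving 47 (the 6 wedge).
Per-book burden: consumers 4, sellers 2.
Consumers take the larger share because demand is less price-elastic here (demand slope 2 vs supply slope 4).
The less price-elastic side of the market bears the larger share of a per-unit tax.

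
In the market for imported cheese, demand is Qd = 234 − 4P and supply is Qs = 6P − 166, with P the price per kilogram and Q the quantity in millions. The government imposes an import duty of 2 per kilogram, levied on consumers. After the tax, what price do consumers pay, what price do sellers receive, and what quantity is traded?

Without the tax, 234 − 4P = 6P − 166 gives 10P = 400, so P* = 40 and Q* = 74.
With the tax collected from consumers, demand (in seller-price terms) shifts: Qd = 234 − 4(P + 2).
New equilibrium: consumers pay 41.2, sellers receive 39.2, Q = 69.2. (Wedge: Pb − Ps = 2.)

Consumers pay 41.2; sellers receive 39.2; quantity = 69.2.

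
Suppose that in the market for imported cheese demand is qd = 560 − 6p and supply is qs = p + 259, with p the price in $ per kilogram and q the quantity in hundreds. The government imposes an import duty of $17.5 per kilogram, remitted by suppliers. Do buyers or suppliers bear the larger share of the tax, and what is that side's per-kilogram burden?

Before the tax: set 560 − 6p = p + 259 → p* = $43, q* = 302.
With the tax collected from suppliers, supply shifts: qs = (p − 17.5) + 259.
New equilibrium: buyers pay $45.5, suppliers receive $28, q = 287. (Wedge: pb − ps = 17.5.)
Per-kilogram burden: buyers $2.5, suppliers $15.
Suppliers take the larger share because supply is less price-elastic here (demand slope 6 vs supply slope 1).
The less price-elastic side of the market bears the larger share of a per-unit tax.

Suppliers bear the larger share: $15 per kilogram.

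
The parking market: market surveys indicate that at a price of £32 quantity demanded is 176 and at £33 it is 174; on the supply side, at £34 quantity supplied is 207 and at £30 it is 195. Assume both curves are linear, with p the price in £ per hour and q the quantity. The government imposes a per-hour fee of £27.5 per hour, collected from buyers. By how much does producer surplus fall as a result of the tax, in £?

Demand slope: (174 − 176)/(33 − 32) = -2, so qd = 240 − 2p.
Supply slope: (195 − 207)/(30 − 34) = 3, so qs = 3p + 105.
Without the tax, 240 − 2p = 3p + 105 gives 5p = 135, so p* = £27 and q* = 186.
With the tax collected from buyers, demand (in seller-price terms) shifts: qd = 240 − 2(p + 27.5).
Solving gives q = 153 with buyers paying £43.5 and producers receiving £16 (the £27.5 wedge).
ΔPS is the trapezoid between Q = 153 and Q = 186 of height £11: ½ · (186 + 153) · 11 = £1864.5.

Producer surplus falls by £1864.5.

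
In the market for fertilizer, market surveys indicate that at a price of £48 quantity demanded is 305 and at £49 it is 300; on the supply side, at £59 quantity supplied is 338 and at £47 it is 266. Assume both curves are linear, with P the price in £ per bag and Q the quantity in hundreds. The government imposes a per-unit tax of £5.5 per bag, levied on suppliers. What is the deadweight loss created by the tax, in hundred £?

Demand slope: (300 − 305)/(49 − 48) = -5, so Qd = 545 − 5P.
Supply slope: (266 − 338)/(47 − 59) = 6, so Qs = 6P − 16.
Without the tax, 545 − 5P = 6P − 16 gives 11P = 561, so P* = £51 and Q* = 290.
With the tax collected from suppliers, supply shifts: Qs = 6(P − 5.5) − 16.
Solving gives Q = 275 with consumers paying £54 and suppliers receiving £48.5 (the £5.5 wedge).
Quantity falls by |ΔQ| = |290 − 275| = 15.
DWL = ½ · t · |ΔQ| = ½ · 5.5 · 15 = £41.25.

Deadweight loss = £41.25 hundred.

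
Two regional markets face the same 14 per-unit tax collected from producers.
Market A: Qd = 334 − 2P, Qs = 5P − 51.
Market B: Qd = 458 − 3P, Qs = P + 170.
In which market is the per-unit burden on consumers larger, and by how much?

Market A, by 6.5.

Market A: pre-tax P* = 55, Q* = 224; post-tax Q = 204; per-unit burden on consumers = 10.
Market B: pre-tax P* = 72, Q* = 242; post-tax Q = 231.5; per-unit burden on consumers = 3.5.
Difference: 10 vs 3.5 → market A is larger by 6.5.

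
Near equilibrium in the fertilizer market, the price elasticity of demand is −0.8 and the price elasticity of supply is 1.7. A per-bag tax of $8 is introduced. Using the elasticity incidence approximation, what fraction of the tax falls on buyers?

Incidence ratio: buyers' share ≈ εs / (εs + |εd|) = 1.7 / (1.7 + 0.8) = 0.68.
Supply is the more elastic side, so buyers bear the larger share.

Buyers' share ≈ 0.68.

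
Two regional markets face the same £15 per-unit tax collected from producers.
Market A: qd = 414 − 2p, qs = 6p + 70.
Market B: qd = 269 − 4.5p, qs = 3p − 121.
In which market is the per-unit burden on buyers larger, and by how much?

Market A: pre-tax p* = £43, q* = 328; post-tax q = 305.5; per-unit burden on buyers = £11.25.
Market B: pre-tax p* = £52, q* = 35; post-tax q = 8; per-unit burden on buyers = £6.
Difference: £11.25 vs £6 → market A is larger by £5.25.

Market A, by £5.25.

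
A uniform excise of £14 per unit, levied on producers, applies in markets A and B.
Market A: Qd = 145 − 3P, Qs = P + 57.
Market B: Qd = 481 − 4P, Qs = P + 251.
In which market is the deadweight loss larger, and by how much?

Market B, by £4.9.

Market A: pre-tax P* = £22, Q* = 79; post-tax Q = 68.5; deadweight loss = £73.5.
Market B: pre-tax P* = £46, Q* = 297; post-tax Q = 285.8; deadweight loss = £78.4.
Difference: £73.5 vs £78.4 → market B is larger by £4.9.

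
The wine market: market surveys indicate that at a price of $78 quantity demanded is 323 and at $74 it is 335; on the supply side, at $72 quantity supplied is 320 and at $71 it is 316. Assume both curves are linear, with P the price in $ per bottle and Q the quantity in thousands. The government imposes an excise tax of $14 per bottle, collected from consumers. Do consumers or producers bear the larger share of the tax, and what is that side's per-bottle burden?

Demand slope: (335 − 323)/(74 − 78) = -3, so Qd = 557 − 3P.
Supply slope: (316 − 320)/(71 − 72) = 4, so Qs = 4P + 32.
Before the tax: set 557 − 3P = 4P + 32 → P* = $75, Q* = 332.
With the tax collected from consumers, demand (in seller-price terms) shifts: Qd = 557 − 3(P + 14).
Solving gives Q = 308 with consumers paying $83 and producers receiving $69 (the $14 wedge).
Per-bottle burden: consumers $8, producers $6.
Consumers take the larger share because demand is less price-elastic here (demand slope 3 vs supply slope 4).

Consumers bear the larger share: $8 per bottle.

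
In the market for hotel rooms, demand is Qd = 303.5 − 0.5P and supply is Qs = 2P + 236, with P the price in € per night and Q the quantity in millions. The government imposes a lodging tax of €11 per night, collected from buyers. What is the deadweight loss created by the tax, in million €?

Without the tax, 303.5 − 0.5P = 2P + 236 gives 2.5P = 67.5, so P* = €27 and Q* = 290.
With the tax collected from buyers, demand (in seller-price terms) shifts: Qd = 303.5 − 0.5(P + 11).
Solving gives Q = 285.6 with buyers paying €35.8 and sellers receiving €24.8 (the €11 wedge).
Quantity falls by |ΔQ| = |290 − 285.6| = 4.4.
DWL = ½ · t · |ΔQ| = ½ · 11 · 4.4 = €24.2.

Deadweight loss = €24.2 million.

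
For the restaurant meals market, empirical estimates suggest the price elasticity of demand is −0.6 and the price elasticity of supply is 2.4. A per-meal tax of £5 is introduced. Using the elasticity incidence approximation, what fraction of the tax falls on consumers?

Incidence ratio: consumers' share ≈ εs / (εs + |εd|) = 2.4 / (2.4 + 0.6) = 0.8.
Supply is the more elastic side, so consumers bear the larger share.

Consumers' share ≈ 0.8.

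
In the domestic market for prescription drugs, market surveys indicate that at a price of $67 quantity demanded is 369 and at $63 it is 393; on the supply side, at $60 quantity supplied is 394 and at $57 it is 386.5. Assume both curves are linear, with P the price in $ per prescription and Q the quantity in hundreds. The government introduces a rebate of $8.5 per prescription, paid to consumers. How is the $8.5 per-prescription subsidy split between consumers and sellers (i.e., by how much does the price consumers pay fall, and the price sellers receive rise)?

Demand slope: (393 − 369)/(63 − 67) = -6, so Qd = 771 − 6P.
Supply slope: (386.5 − 394)/(57 − 60) = 2.5, so Qs = 2.5P + 244.
Before the subsidy: set 771 − 6P = 2.5P + 244 → P* = $62, Q* = 399.
With a per-unit subsidy paid to consumers, each effectively pays P − 8.5, so demand becomes Qd = 771 − 6(P − 8.5).
Solving gives Q = 414 with consumers paying $59.5 and sellers receiving $68 (the $8.5 wedge).
Gain to consumers: $2.5; to sellers: $6. (They sum to $8.5.)

Consumers gain $2.5 per prescription; sellers gain $6 per prescription.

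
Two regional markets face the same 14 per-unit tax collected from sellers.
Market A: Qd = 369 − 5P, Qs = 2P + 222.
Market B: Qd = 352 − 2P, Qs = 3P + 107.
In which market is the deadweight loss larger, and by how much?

Market A, by 22.4.

Market A: pre-tax P* = 21, Q* = 264; post-tax Q = 244; deadweight loss = 140.
Market B: pre-tax P* = 49, Q* = 254; post-tax Q = 237.2; deadweight loss = 117.6.
Difference: 140 vs 117.6 → market A is larger by 22.4.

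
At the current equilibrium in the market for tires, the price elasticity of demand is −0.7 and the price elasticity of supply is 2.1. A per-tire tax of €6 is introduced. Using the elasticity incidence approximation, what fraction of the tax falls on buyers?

Buyers' share ≈ 0.75.

Incidence ratio: buyers' share ≈ εs / (εs + |εd|) = 2.1 / (2.1 + 0.7) = 0.75.
Supply is the more elastic side, so buyers bear the larger share.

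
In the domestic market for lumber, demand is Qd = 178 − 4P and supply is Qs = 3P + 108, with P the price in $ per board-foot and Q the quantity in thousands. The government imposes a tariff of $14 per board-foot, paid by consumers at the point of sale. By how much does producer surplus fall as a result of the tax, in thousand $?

Producer surplus falls by $1008 thousand.

Before the tax: set 178 − 4P = 3P + 108 → P* = $10, Q* = 138.
With the tax collected from consumers, demand (in seller-price terms) shifts: Qd = 178 − 4(P + 14).
New equilibrium: consumers pay $16, producers receive $2, Q = 114. (Wedge: Pb − Ps = 14.)
ΔPS is the trapezoid between Q = 114 and Q = 138 of height $8: ½ · (138 + 114) · 8 = $1008.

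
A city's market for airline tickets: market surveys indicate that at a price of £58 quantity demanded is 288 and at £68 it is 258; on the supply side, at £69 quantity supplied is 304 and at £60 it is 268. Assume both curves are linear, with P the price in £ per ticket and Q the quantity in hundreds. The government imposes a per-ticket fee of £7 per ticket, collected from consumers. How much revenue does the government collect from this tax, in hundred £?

Tax revenue = £1848 hundred.

Demand slope: (258 − 288)/(68 − 58) = -3, so Qd = 462 − 3P.
Supply slope: (268 − 304)/(60 − 69) = 4, so Qs = 4P + 28.
Without the tax, 462 − 3P = 4P + 28 gives 7P = 434, so P* = £62 and Q* = 276.
With the tax collected from consumers, demand (in seller-price terms) shifts: Qd = 462 − 3(P + 7).
New equilibrium: consumers pay £66, producers receive £59, Q = 264. (Wedge: Pb − Ps = 7.)
Revenue = t · Q = 7 · 264 = £1848.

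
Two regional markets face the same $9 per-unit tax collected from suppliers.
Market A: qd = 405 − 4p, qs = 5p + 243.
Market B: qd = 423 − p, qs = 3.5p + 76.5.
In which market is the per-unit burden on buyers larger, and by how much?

Market A: pre-tax p* = $18, q* = 333; post-tax q = 313; per-unit burden on buyers = $5.
Market B: pre-tax p* = $77, q* = 346; post-tax q = 339; per-unit burden on buyers = $7.
Difference: $5 vs $7 → market B is larger by $2.

Market B, by $2.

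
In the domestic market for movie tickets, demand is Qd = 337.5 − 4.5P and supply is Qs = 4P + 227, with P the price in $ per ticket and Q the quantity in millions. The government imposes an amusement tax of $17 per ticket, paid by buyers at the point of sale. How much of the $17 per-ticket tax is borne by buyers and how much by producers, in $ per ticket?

Without the tax, 337.5 − 4.5P = 4P + 227 gives 8.5P = 110.5, so P* = $13 and Q* = 279.
With the tax collected from buyers, demand (in seller-price terms) shifts: Qd = 337.5 − 4.5(P + 17).
Solving gives Q = 243 with buyers paying $21 and producers receiving $4 (the $17 wedge).
Burden on buyers: $8; on producers: $9. (They sum to $17.)
The less price-elastic side of the market bears the larger share of a per-unit tax.

Buyers bear $8 per ticket; producers bear $9 per ticket.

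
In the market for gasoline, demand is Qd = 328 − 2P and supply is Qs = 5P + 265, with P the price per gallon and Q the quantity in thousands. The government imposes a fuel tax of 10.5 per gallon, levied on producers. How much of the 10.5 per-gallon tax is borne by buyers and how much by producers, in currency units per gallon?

Buyers bear 7.5 per gallon; producers bear 3 per gallon.

Before the tax: set 328 − 2P = 5P + 265 → P* = 9, Q* = 310.
With the tax collected from producers, supply shifts: Qs = 5(P − 10.5) + 265.
Solving gives Q = 295 with buyers paying 16.5 and producers receiving 6 (the 10.5 wedge).
Burden on buyers: 7.5; on producers: 3. (They sum to 10.5.)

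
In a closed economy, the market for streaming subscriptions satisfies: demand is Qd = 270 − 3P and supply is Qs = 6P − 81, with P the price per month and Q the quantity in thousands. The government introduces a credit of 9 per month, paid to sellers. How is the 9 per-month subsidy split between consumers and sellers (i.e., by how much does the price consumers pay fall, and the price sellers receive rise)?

Consumers gain 6 per month; sellers gain 3 per month.

Before the subsidy: set 270 − 3P = 6P − 81 → P* = 39, Q* = 153.
With a per-unit subsidy paid to sellers, each receives P + 9 per unit sold, so supply becomes Qs = 6(P + 9) − 81.
New equilibrium: consumers pay 33, sellers receive 42, Q = 171. (Wedge: Pb − Ps = −9.)
Gain to consumers: 6; to sellers: 3. (They sum to 9.)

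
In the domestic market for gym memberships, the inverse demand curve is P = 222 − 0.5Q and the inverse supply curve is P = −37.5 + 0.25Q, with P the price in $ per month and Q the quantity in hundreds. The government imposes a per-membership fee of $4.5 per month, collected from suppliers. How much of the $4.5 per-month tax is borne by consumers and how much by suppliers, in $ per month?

Inverting to Q(P) form: Qd = 444 − 2P; Qs = 4P + 150.
Without the tax, 444 − 2P = 4P + 150 gives 6P = 294, so P* = $49 and Q* = 346.
With the tax collected from suppliers, supply shifts: Qs = 4(P − 4.5) + 150.
Solving gives Q = 340 with consumers paying $52 and suppliers receiving $47.5 (the $4.5 wedge).
Burden on consumers: $3; on suppliers: $1.5. (They sum to $4.5.)

Consumers bear $3 per month; suppliers bear $1.5 per month.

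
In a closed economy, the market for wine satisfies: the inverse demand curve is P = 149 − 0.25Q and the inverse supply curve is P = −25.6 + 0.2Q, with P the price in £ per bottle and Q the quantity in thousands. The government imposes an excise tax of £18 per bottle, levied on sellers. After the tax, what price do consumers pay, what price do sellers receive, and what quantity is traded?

Inverting to Q(P) form: Qd = 596 − 4P; Qs = 5P + 128.
Without the tax, 596 − 4P = 5P + 128 gives 9P = 468, so P* = £52 and Q* = 388.
With the tax collected from sellers, supply shifts: Qs = 5(P − 18) + 128.
Solving gives Q = 348 with consumers paying £62 and sellers receiving £44 (the £18 wedge).
The less price-elastic side of the market bears the larger share of a per-unit tax.

Consumers pay £62; sellers receive £44; quantity = 348.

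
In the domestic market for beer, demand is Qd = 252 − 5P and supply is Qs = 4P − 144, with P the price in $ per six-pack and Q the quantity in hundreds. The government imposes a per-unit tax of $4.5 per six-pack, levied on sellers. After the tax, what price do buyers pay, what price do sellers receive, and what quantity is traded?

Buyers pay $46; sellers receive $41.5; quantity = 22.

Without the tax, 252 − 5P = 4P − 144 gives 9P = 396, so P* = $44 and Q* = 32.
With the tax collected from sellers, supply shifts: Qs = 4(P − 4.5) − 144.
Solving gives Q = 22 with buyers paying $46 and sellers receiving $41.5 (the $4.5 wedge).
The less price-elastic side of the market bears the larger share of a per-unit tax.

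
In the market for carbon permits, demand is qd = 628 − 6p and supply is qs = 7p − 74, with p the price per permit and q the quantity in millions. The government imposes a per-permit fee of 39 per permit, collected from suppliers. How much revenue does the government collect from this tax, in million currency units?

Tax revenue = 6942 million.

Before the tax: set 628 − 6p = 7p − 74 → p* = 54, q* = 304.
With the tax collected from suppliers, supply shifts: qs = 7(p − 39) − 74.
Solving gives q = 178 with consumers paying 75 and suppliers receiving 36 (the 39 wedge).
Revenue = t · Q = 39 · 178 = 6942.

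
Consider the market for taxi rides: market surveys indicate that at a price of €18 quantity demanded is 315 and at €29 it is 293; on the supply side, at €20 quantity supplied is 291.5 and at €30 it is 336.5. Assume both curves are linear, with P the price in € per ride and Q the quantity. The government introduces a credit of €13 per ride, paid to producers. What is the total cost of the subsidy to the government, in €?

Government outlay = €4199.

Demand slope: (293 − 315)/(29 − 18) = -2, so Qd = 351 − 2P.
Supply slope: (336.5 − 291.5)/(30 − 20) = 4.5, so Qs = 4.5P + 201.5.
Without the subsidy, 351 − 2P = 4.5P + 201.5 gives 6.5P = 149.5, so P* = €23 and Q* = 305.
With a per-unit subsidy paid to producers, each receives P + 13 per unit sold, so supply becomes Qs = 4.5(P + 13) + 201.5.
New equilibrium: buyers pay €14, producers receive €27, Q = 323. (Wedge: Pb − Ps = −13.)
Outlay = t · Q = 13 · 323 = €4199.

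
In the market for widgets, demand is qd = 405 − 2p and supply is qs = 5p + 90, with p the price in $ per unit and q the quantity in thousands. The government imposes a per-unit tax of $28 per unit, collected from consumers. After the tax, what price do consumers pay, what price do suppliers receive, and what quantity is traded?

Before the tax: set 405 − 2p = 5p + 90 → p* = $45, q* = 315.
With the tax collected from consumers, demand (in seller-price terms) shifts: qd = 405 − 2(p + 28).
New equilibrium: consumers pay $65, suppliers receive $37, q = 275. (Wedge: pb − ps = 28.)
The less price-elastic side of the market bears the larger share of a per-unit tax.

Consumers pay $65; suppliers receive $37; quantity = 275.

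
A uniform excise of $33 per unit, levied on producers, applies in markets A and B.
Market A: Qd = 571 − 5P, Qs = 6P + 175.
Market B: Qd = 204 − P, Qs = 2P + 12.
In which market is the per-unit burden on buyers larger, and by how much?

Market A: pre-tax P* = $36, Q* = 391; post-tax Q = 301; per-unit burden on buyers = $18.
Market B: pre-tax P* = $64, Q* = 140; post-tax Q = 118; per-unit burden on buyers = $22.
Difference: $18 vs $22 → market B is larger by $4.

Market B, by $4.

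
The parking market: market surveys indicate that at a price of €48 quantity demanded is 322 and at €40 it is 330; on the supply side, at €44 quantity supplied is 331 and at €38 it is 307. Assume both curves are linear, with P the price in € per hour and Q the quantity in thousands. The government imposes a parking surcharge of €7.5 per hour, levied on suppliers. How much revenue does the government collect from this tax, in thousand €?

Tax revenue = €2407.5 thousand.

Demand slope: (330 − 322)/(40 − 48) = -1, so Qd = 370 − P.
Supply slope: (307 − 331)/(38 − 44) = 4, so Qs = 4P + 155.
Without the tax, 370 − P = 4P + 155 gives 5P = 215, so P* = €43 and Q* = 327.
With the tax collected from suppliers, supply shifts: Qs = 4(P − 7.5) + 155.
Solving gives Q = 321 with buyers paying €49 and suppliers receiving €41.5 (the €7.5 wedge).
Revenue = t · Q = 7.5 · 321 = €2407.5.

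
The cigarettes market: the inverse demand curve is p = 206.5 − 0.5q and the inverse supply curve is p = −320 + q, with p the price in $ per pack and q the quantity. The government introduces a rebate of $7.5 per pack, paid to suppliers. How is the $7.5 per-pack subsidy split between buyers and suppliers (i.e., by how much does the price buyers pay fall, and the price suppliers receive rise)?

Inverting to q(p) form: qd = 413 − 2p; qs = p + 320.
Without the subsidy, 413 − 2p = p + 320 gives 3p = 93, so p* = $31 and q* = 351.
With a per-unit subsidy paid to suppliers, each receives p + 7.5 per unit sold, so supply becomes qs = (p + 7.5) + 320.
New equilibrium: buyers pay $28.5, suppliers receive $36, q = 356. (Wedge: pb − ps = −7.5.)
Gain to buyers: $2.5; to suppliers: $5. (They sum to $7.5.)

Buyers gain $2.5 per pack; suppliers gain $5 per pack.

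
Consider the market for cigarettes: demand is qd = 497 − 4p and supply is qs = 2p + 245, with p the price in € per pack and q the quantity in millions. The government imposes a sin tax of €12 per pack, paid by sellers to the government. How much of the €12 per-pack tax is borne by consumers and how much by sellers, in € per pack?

Consumers bear €4 per pack; sellers bear €8 per pack.

Before the tax: set 497 − 4p = 2p + 245 → p* = €42, q* = 329.
With the tax collected from sellers, supply shifts: qs = 2(p − 12) + 245.
New equilibrium: consumers pay €46, sellers receive €34, q = 313. (Wedge: pb − ps = 12.)
Burden on consumers: €4; on sellers: €8. (They sum to €12.)
The less price-elastic side of the market bears the larger share of a per-unit tax.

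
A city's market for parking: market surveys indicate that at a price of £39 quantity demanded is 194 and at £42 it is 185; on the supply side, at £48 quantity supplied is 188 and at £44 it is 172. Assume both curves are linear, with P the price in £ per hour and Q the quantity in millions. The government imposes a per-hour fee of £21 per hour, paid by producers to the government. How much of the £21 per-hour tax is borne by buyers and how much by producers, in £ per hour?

Buyers bear £12 per hour; producers bear £9 per hour.

Demand slope: (185 − 194)/(42 − 39) = -3, so Qd = 311 − 3P.
Supply slope: (172 − 188)/(44 − 48) = 4, so Qs = 4P − 4.
Before the tax: set 311 − 3P = 4P − 4 → P* = £45, Q* = 176.
With the tax collected from producers, supply shifts: Qs = 4(P − 21) − 4.
Solving gives Q = 140 with buyers paying £57 and producers receiving £36 (the £21 wedge).
Burden on buyers: £12; on producers: £9. (They sum to £21.)
The less price-elastic side of the market bears the larger share of a per-unit tax.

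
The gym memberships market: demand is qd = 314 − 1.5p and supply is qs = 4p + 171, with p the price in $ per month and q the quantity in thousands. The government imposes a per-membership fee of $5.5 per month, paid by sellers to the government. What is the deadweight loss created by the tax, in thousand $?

Deadweight loss = $16.5 thousand.

Before the tax: set 314 − 1.5p = 4p + 171 → p* = $26, q* = 275.
With the tax collected from sellers, supply shifts: qs = 4(p − 5.5) + 171.
New equilibrium: consumers pay $30, sellers receive $24.5, q = 269. (Wedge: pb − ps = 5.5.)
Quantity falls by |ΔQ| = |275 − 269| = 6.
DWL = ½ · t · |ΔQ| = ½ · 5.5 · 6 = $16.5.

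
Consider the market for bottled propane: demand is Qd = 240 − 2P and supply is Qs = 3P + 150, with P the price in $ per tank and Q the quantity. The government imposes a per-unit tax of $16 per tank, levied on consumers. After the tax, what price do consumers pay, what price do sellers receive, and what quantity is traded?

Consumers pay $27.6; sellers receive $11.6; quantity = 184.8.

Without the tax, 240 − 2P = 3P + 150 gives 5P = 90, so P* = $18 and Q* = 204.
With the tax collected from consumers, demand (in seller-price terms) shifts: Qd = 240 − 2(P + 16).
Solving gives Q = 184.8 with consumers paying $27.6 and sellers receiving $11.6 (the $16 wedge).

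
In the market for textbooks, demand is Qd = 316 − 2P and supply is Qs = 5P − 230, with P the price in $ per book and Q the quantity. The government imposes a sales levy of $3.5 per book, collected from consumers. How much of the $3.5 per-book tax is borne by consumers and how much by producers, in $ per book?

Before the tax: set 316 − 2P = 5P − 230 → P* = $78, Q* = 160.
With the tax collected from consumers, demand (in seller-price terms) shifts: Qd = 316 − 2(P + 3.5).
Solving gives Q = 155 with consumers paying $80.5 and producers receiving $77 (the $3.5 wedge).
Burden on consumers: $2.5; on producers: $1. (They sum to $3.5.)

Consumers bear $2.5 per book; producers bear $1 per book.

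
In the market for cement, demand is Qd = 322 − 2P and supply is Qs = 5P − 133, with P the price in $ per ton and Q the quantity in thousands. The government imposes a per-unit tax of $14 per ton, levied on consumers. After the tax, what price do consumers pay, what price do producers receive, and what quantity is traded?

Consumers pay $75; producers receive $61; quantity = 172.

Without the tax, 322 − 2P = 5P − 133 gives 7P = 455, so P* = $65 and Q* = 192.
With the tax collected from consumers, demand (in seller-price terms) shifts: Qd = 322 − 2(P + 14).
New equilibrium: consumers pay $75, producers receive $61, Q = 172. (Wedge: Pb − Ps = 14.)
The less price-elastic side of the market bears the larger share of a per-unit tax.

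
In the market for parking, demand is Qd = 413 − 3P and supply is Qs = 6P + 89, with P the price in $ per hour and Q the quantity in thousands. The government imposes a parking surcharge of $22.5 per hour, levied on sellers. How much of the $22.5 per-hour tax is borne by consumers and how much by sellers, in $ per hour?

Consumers bear $15 per hour; sellers bear $7.5 per hour.

Before the tax: set 413 − 3P = 6P + 89 → P* = $36, Q* = 305.
With the tax collected from sellers, supply shifts: Qs = 6(P − 22.5) + 89.
New equilibrium: consumers pay $51, sellers receive $28.5, Q = 260. (Wedge: Pb − Ps = 22.5.)
Burden on consumers: $15; on sellers: $7.5. (They sum to $22.5.)
The less price-elastic side of the market bears the larger share of a per-unit tax.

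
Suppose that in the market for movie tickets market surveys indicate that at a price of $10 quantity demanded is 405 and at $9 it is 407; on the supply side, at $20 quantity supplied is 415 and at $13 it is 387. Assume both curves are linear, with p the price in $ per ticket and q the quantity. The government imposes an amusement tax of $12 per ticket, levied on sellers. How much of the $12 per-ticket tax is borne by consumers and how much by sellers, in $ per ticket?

Demand slope: (407 − 405)/(9 − 10) = -2, so qd = 425 − 2p.
Supply slope: (387 − 415)/(13 − 20) = 4, so qs = 4p + 335.
Before the tax: set 425 − 2p = 4p + 335 → p* = $15, q* = 395.
With the tax collected from sellers, supply shifts: qs = 4(p − 12) + 335.
New equilibrium: consumers pay $23, sellers receive $11, q = 379. (Wedge: pb − ps = 12.)
Burden on consumers: $8; on sellers: $4. (They sum to $12.)
The less price-elastic side of the market bears the larger share of a per-unit tax.

Consumers bear $8 per ticket; sellers bear $4 per ticket.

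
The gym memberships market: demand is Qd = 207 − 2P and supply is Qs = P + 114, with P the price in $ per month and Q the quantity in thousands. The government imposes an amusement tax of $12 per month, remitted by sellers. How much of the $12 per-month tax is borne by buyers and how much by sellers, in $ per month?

Before the tax: set 207 − 2P = P + 114 → P* = $31, Q* = 145.
With the tax collected from sellers, supply shifts: Qs = (P − 12) + 114.
Solving gives Q = 137 with buyers paying $35 and sellers receiving $23 (the $12 wedge).
Burden on buyers: $4; on sellers: $8. (They sum to $12.)
The less price-elastic side of the market bears the larger share of a per-unit tax.

Buyers bear $4 per month; sellers bear $8 per month.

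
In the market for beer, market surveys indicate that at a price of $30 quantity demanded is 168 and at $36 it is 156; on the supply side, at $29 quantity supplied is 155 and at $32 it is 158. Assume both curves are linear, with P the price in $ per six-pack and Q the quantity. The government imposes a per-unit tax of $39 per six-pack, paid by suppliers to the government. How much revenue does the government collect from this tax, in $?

Tax revenue = $5226.

Demand slope: (156 − 168)/(36 − 30) = -2, so Qd = 228 − 2P.
Supply slope: (158 − 155)/(32 − 29) = 1, so Qs = P + 126.
Before the tax: set 228 − 2P = P + 126 → P* = $34, Q* = 160.
With the tax collected from suppliers, supply shifts: Qs = (P − 39) + 126.
Solving gives Q = 134 with consumers paying $47 and suppliers receiving $8 (the $39 wedge).
Revenue = t · Q = 39 · 134 = $5226.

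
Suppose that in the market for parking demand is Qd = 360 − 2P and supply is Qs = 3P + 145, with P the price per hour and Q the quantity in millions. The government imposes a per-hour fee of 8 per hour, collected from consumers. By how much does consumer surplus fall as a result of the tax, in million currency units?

Without the tax, 360 − 2P = 3P + 145 gives 5P = 215, so P* = 43 and Q* = 274.
With the tax collected from consumers, demand (in seller-price terms) shifts: Qd = 360 − 2(P + 8).
New equilibrium: consumers pay 47.8, suppliers receive 39.8, Q = 264.4. (Wedge: Pb − Ps = 8.)
ΔCS is the trapezoid between Q = 264.4 and Q = 274 of height 4.8: ½ · (274 + 264.4) · 4.8 = 1292.16.

Consumer surplus falls by 1292.16 million.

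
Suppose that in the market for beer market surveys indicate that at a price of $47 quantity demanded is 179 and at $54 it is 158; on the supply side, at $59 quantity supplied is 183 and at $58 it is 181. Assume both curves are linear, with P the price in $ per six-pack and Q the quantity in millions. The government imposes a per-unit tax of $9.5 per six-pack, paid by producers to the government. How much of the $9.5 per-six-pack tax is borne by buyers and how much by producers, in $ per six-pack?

Buyers bear $3.8 per six-pack; producers bear $5.7 per six-pack.

Demand slope: (158 − 179)/(54 − 47) = -3, so Qd = 320 − 3P.
Supply slope: (181 − 183)/(58 − 59) = 2, so Qs = 2P + 65.
Before the tax: set 320 − 3P = 2P + 65 → P* = $51, Q* = 167.
With the tax collected from producers, supply shifts: Qs = 2(P − 9.5) + 65.
Solving gives Q = 155.6 with buyers paying $54.8 and producers receiving $45.3 (the $9.5 wedge).
Burden on buyers: $3.8; on producers: $5.7. (They sum to $9.5.)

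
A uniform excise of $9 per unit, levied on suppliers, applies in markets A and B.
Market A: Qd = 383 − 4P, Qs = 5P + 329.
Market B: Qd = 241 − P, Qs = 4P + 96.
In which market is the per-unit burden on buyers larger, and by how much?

Market B, by $2.2.

Market A: pre-tax P* = $6, Q* = 359; post-tax Q = 339; per-unit burden on buyers = $5.
Market B: pre-tax P* = $29, Q* = 212; post-tax Q = 204.8; per-unit burden on buyers = $7.2.
Difference: $5 vs $7.2 → market B is larger by $2.2.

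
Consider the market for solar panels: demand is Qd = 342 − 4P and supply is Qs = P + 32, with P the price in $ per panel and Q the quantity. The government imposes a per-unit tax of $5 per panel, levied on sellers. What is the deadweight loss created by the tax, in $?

Before the tax: set 342 − 4P = P + 32 → P* = $62, Q* = 94.
With the tax collected from sellers, supply shifts: Qs = (P − 5) + 32.
New equilibrium: consumers pay $63, sellers receive $58, Q = 90. (Wedge: Pb − Ps = 5.)
Quantity falls by |ΔQ| = |94 − 90| = 4.
DWL = ½ · t · |ΔQ| = ½ · 5 · 4 = $10.

Deadweight loss = $10.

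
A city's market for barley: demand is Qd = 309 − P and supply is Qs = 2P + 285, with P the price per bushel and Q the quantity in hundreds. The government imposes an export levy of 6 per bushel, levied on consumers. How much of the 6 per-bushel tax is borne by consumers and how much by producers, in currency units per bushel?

Consumers bear 4 per bushel; producers bear 2 per bushel.

Before the tax: set 309 − P = 2P + 285 → P* = 8, Q* = 301.
With the tax collected from consumers, demand (in seller-price terms) shifts: Qd = 309 − (P + 6).
Solving gives Q = 297 with consumers paying 12 and producers receiving 6 (the 6 wedge).
Burden on consumers: 4; on producers: 2. (They sum to 6.)
The less price-elastic side of the market bears the larger share of a per-unit tax.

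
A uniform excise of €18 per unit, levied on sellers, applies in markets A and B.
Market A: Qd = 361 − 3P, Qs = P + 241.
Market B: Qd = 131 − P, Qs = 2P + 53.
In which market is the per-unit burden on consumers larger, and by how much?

Market B, by €7.5.

Market A: pre-tax P* = €30, Q* = 271; post-tax Q = 257.5; per-unit burden on consumers = €4.5.
Market B: pre-tax P* = €26, Q* = 105; post-tax Q = 93; per-unit burden on consumers = €12.
Difference: €4.5 vs €12 → market B is larger by €7.5.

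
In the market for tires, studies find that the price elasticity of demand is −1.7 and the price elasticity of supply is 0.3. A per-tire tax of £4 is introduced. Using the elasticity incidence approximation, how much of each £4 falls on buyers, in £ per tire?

Incidence ratio: buyers' share ≈ εs / (εs + |εd|) = 0.3 / (0.3 + 1.7) = 0.15.
So buyers bear ≈ 0.15 × £4 = £0.6; producers bear £3.4.

Buyers bear ≈ £0.6 per tire.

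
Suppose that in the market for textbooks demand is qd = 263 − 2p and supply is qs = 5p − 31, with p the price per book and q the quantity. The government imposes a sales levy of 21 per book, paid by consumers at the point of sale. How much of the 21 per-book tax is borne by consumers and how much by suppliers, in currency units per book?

Consumers bear 15 per book; suppliers bear 6 per book.

Before the tax: set 263 − 2p = 5p − 31 → p* = 42, q* = 179.
With the tax collected from consumers, demand (in seller-price terms) shifts: qd = 263 − 2(p + 21).
Solving gives q = 149 with consumers paying 57 and suppliers receiving 36 (the 21 wedge).
Burden on consumers: 15; on suppliers: 6. (They sum to 21.)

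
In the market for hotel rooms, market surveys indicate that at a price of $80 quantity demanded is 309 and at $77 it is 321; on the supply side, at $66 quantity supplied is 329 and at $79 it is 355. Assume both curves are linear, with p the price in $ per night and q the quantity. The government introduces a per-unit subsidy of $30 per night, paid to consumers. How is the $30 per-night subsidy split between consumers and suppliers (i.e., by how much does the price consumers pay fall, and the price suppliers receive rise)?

Demand slope: (321 − 309)/(77 − 80) = -4, so qd = 629 − 4p.
Supply slope: (355 − 329)/(79 − 66) = 2, so qs = 2p + 197.
Before the subsidy: set 629 − 4p = 2p + 197 → p* = $72, q* = 341.
With a per-unit subsidy paid to consumers, each effectively pays p − 30, so demand becomes qd = 629 − 4(p − 30).
Solving gives q = 381 with consumers paying $62 and suppliers receiving $92 (the $30 wedge).
Gain to consumers: $10; to suppliers: $20. (They sum to $30.)

Consumers gain $10 per night; suppliers gain $20 per night.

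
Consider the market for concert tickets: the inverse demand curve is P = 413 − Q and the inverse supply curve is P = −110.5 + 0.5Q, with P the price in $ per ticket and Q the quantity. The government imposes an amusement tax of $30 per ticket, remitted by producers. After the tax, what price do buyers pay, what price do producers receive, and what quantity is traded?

Buyers pay $84; producers receive $54; quantity = 329.

Rewrite in direct form: Qd = 413 − P and Qs = 2P + 221.
Without the tax, 413 − P = 2P + 221 gives 3P = 192, so P* = $64 and Q* = 349.
With the tax collected from producers, supply shifts: Qs = 2(P − 30) + 221.
Solving gives Q = 329 with buyers paying $84 and producers receiving $54 (the $30 wedge).
The less price-elastic side of the market bears the larger share of a per-unit tax.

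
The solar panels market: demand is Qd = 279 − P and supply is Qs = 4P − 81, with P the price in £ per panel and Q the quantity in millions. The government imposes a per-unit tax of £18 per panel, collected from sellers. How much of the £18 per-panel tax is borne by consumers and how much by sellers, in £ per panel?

Consumers bear £14.4 per panel; sellers bear £3.6 per panel.

Without the tax, 279 − P = 4P − 81 gives 5P = 360, so P* = £72 and Q* = 207.
With the tax collected from sellers, supply shifts: Qs = 4(P − 18) − 81.
Solving gives Q = 192.6 with consumers paying £86.4 and sellers receiving £68.4 (the £18 wedge).
Burden on consumers: £14.4; on sellers: £3.6. (They sum to £18.)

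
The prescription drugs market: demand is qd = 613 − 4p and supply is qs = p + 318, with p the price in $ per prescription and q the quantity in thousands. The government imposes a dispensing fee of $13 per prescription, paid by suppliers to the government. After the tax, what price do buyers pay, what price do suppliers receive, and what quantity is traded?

Before the tax: set 613 − 4p = p + 318 → p* = $59, q* = 377.
With the tax collected from suppliers, supply shifts: qs = (p − 13) + 318.
New equilibrium: buyers pay $61.6, suppliers receive $48.6, q = 366.6. (Wedge: pb − ps = 13.)

Buyers pay $61.6; suppliers receive $48.6; quantity = 366.6.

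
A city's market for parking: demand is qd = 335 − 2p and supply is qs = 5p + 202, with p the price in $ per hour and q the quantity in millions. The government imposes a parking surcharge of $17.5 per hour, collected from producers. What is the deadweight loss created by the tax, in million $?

Before the tax: set 335 − 2p = 5p + 202 → p* = $19, q* = 297.
With the tax collected from producers, supply shifts: qs = 5(p − 17.5) + 202.
Solving gives q = 272 with buyers paying $31.5 and producers receiving $14 (the $17.5 wedge).
Quantity falls by |ΔQ| = |297 − 272| = 25.
DWL = ½ · t · |ΔQ| = ½ · 17.5 · 25 = $218.75.

Deadweight loss = $218.75 million.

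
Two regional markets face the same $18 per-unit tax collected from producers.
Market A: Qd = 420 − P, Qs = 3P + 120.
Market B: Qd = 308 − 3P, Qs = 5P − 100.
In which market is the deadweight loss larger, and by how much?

Market A: pre-tax P* = $75, Q* = 345; post-tax Q = 331.5; deadweight loss = $121.5.
Market B: pre-tax P* = $51, Q* = 155; post-tax Q = 121.25; deadweight loss = $303.75.
Difference: $121.5 vs $303.75 → market B is larger by $182.25.

Market B, by $182.25.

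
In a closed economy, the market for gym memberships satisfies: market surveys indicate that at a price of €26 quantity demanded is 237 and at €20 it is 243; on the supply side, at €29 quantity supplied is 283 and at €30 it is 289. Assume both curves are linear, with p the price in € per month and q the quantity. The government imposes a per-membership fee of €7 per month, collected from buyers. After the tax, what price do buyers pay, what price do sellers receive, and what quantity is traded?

Demand slope: (243 − 237)/(20 − 26) = -1, so qd = 263 − p.
Supply slope: (289 − 283)/(30 − 29) = 6, so qs = 6p + 109.
Without the tax, 263 − p = 6p + 109 gives 7p = 154, so p* = €22 and q* = 241.
With the tax collected from buyers, demand (in seller-price terms) shifts: qd = 263 − (p + 7).
Solving gives q = 235 with buyers paying €28 and sellers receiving €21 (the €7 wedge).

Buyers pay €28; sellers receive €21; quantity = 235.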